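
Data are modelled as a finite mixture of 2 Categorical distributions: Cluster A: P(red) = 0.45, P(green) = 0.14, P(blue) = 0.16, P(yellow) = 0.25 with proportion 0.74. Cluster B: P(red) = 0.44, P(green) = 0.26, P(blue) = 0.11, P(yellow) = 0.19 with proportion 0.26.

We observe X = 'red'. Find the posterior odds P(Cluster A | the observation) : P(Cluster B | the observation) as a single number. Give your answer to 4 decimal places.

2.9108

The posterior odds equal the prior odds times the likelihood ratio: (w_i/w_j)·(f_i(x)/f_j(x)).
Evaluate each component's likelihood at the observed value:
  p_A = 0.45
  p_B = 0.44
Odds = (0.74/0.26) × (0.45/0.44) = 2.84615 × 1.02273 ≈ 2.9108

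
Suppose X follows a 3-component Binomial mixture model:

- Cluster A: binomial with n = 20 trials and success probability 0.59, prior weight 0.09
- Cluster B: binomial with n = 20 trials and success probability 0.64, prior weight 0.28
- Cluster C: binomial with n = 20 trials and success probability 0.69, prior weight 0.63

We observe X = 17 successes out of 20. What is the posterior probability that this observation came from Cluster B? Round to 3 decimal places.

0.159

By Bayes' theorem, P(k | x) = w_k f_k(x) / Σ_j w_j f_j(x).
Evaluate each component's likelihood at the observed value:
  L_A = 0.00999403
  L_B = 0.0269694
  L_C = 0.0618621
Weight by the priors:
  w_A·L_A = 0.09 × 0.00999403 = 0.000899463
  w_B·L_B = 0.28 × 0.0269694 = 0.00755144
  w_C·L_C = 0.63 × 0.0618621 = 0.0389731
Sum: 0.000899463 + 0.00755144 + 0.0389731 = 0.047424
So the posterior for Cluster B is 0.00755144 / 0.047424 ≈ 0.159.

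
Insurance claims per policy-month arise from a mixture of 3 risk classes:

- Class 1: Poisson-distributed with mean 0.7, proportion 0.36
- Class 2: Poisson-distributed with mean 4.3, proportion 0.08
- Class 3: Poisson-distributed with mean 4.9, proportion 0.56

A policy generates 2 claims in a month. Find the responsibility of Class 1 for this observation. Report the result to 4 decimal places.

0.4216

Posterior ∝ prior × likelihood, so P(k | x) ∝ P(Z=k) f_k(x); normalise over all components.
Poisson probabilities:
  p_1 = e^(−0.7)·0.7^2/2! = 0.121663
  p_2 = e^(−4.3)·4.3^2/2! = 0.125441
  p_3 = e^(−4.9)·4.9^2/2! = 0.0893962
Multiply by the mixture weights:
  P(Z=1)·p_1 = 0.36 × 0.121663 = 0.0437988
  P(Z=2)·p_2 = 0.08 × 0.125441 = 0.0100353
  P(Z=3)·p_3 = 0.56 × 0.0893962 = 0.0500619
Normaliser: 0.0437988 + 0.0100353 + 0.0500619 = 0.103896
P(Class 1 | x) = 0.0437988 / 0.103896 ≈ 0.4216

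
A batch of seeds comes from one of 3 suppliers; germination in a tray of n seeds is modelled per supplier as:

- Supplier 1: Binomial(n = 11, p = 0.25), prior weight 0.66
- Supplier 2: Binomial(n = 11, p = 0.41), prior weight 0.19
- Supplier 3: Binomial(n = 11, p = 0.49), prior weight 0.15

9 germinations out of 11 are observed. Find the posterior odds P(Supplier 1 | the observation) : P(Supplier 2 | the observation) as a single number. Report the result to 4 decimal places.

0.0654

Since P(k|x) ∝ π_k f_k(x), the posterior odds are π_i f_i(x) / (π_j f_j(x)).
Component likelihoods at x = 9 germinations out of 11:
  L_1 = C(11,9)·0.25^9·0.75^2 = 55·3.8147e-06·0.5625 = 0.000118017
  L_2 = C(11,9)·0.41^9·0.59^2 = 55·0.000327382·0.3481 = 0.00626789
  L_3 = C(11,9)·0.49^9·0.51^2 = 55·0.00162841·0.2601 = 0.0232953
Odds = (0.66/0.19) × (0.000118017/0.00626789) = 3.47368 × 0.0188289 ≈ 0.0654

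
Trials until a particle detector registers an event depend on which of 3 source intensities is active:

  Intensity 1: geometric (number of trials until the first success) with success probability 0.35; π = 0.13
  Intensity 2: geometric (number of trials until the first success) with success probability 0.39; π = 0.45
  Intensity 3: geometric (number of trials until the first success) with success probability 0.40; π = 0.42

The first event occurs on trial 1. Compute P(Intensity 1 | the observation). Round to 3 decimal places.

By Bayes' theorem, P(k | x) = w_k f_k(x) / Σ_j w_j f_j(x).
Evaluate each component's likelihood at the observed value:
  p_1 = 0.35
  p_2 = 0.39
  p_3 = 0.4
Multiply by the mixture weights:
  w_1·p_1 = 0.13 × 0.35 = 0.0455
  w_2·p_2 = 0.45 × 0.39 = 0.1755
  w_3·p_3 = 0.42 × 0.4 = 0.168
Marginal: 0.0455 + 0.1755 + 0.168 = 0.389
So the posterior for Intensity 1 is 0.0455 / 0.389 ≈ 0.117.

0.117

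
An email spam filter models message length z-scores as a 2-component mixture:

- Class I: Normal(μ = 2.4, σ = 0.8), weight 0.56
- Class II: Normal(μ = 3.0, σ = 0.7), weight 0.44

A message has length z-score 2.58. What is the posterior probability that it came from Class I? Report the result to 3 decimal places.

0.565

Posterior ∝ prior × likelihood, so P(k | x) ∝ π_k f_k(x); normalise over all components.
Normal densities:
  f_I = 0.486213
  f_II = 0.476035
Unnormalised posteriors:
  π_I·f_I = 0.56 × 0.486213 = 0.27228
  π_II·f_II = 0.44 × 0.476035 = 0.209455
Sum: 0.27228 + 0.209455 = 0.481735
So the posterior for Class I is 0.27228 / 0.481735 ≈ 0.565.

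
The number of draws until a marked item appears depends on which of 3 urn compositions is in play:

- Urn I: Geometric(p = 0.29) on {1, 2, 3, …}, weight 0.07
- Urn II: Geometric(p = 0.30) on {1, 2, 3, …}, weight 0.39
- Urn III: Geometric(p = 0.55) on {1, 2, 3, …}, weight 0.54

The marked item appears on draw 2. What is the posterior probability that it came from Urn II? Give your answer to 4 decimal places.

P(component k | x) = P(Z=k)·f_k(x) / marginal(x), where marginal(x) = Σ_j P(Z=j)·f_j(x).
Component likelihoods at x = 2:
  p_I = 0.29·(1−0.29)^1 = 0.29·0.71 = 0.2059
  p_II = 0.30·(1−0.30)^1 = 0.30·0.7 = 0.21
  p_III = 0.55·(1−0.55)^1 = 0.55·0.45 = 0.2475
Unnormalised posteriors:
  P(Z=I)·p_I = 0.07 × 0.2059 = 0.014413
  P(Z=II)·p_II = 0.39 × 0.21 = 0.0819
  P(Z=III)·p_III = 0.54 × 0.2475 = 0.13365
Marginal: 0.014413 + 0.0819 + 0.13365 = 0.229963
Responsibility of Urn II: 0.0819 / 0.229963 ≈ 0.3561

0.3561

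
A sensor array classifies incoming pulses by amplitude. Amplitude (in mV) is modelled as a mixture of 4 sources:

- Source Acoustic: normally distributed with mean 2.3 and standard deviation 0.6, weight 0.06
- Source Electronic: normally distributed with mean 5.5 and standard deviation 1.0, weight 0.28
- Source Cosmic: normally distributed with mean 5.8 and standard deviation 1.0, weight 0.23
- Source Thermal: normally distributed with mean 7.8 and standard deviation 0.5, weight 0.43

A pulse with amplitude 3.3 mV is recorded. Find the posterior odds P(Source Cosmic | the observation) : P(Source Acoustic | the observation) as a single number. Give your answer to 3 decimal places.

0.405

Since P(k|x) ∝ P(Z=k) f_k(x), the posterior odds are P(Z=i) f_i(x) / (P(Z=j) f_j(x)).
Evaluate each component's likelihood at the observed value:
  f_Acoustic = (1/(0.6·√(2π)))·exp(−(3.3−2.3)²/(2·0.6²)) = 0.664904·exp(-1.38889) = 0.165795
  f_Electronic = (1/(1.0·√(2π)))·exp(−(3.3−5.5)²/(2·1.0²)) = 0.398942·exp(-2.42000) = 0.0354746
  f_Cosmic = (1/(1.0·√(2π)))·exp(−(3.3−5.8)²/(2·1.0²)) = 0.398942·exp(-3.12500) = 0.0175283
  f_Thermal = (1/(0.5·√(2π)))·exp(−(3.3−7.8)²/(2·0.5²)) = 0.797885·exp(-40.50000) = 2.05595e-18
0.00403151 / 0.00994771 ≈ 0.405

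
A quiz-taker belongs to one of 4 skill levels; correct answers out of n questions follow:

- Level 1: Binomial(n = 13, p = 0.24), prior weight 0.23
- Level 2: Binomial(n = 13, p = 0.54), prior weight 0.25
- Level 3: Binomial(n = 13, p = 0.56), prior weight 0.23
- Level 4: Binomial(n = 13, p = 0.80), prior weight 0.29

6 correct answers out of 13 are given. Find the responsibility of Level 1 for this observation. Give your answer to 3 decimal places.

0.113

Posterior ∝ prior × likelihood, so P(k | x) ∝ P(Z=k) f_k(x); normalise over all components.
Evaluate each component's likelihood at the observed value:
  L_1 = C(13,6)·0.24^6·0.76^7 = 1716·0.000191103·0.146452 = 0.0480264
  L_2 = C(13,6)·0.54^6·0.46^7 = 1716·0.0247949·0.00435818 = 0.185432
  L_3 = C(13,6)·0.56^6·0.44^7 = 1716·0.030841·0.00319278 = 0.168972
  L_4 = C(13,6)·0.80^6·0.20^7 = 1716·0.262144·1.28e-05 = 0.00575794
Multiply by the mixture weights:
  P(Z=1)·L_1 = 0.23 × 0.0480264 = 0.0110461
  P(Z=2)·L_2 = 0.25 × 0.185432 = 0.046358
  P(Z=3)·L_3 = 0.23 × 0.168972 = 0.0388635
  P(Z=4)·L_4 = 0.29 × 0.00575794 = 0.0016698
Marginal: 0.0110461 + 0.046358 + 0.0388635 + 0.0016698 = 0.0979374
P(Level 1 | data) = 0.0110461 / 0.0979374 ≈ 0.113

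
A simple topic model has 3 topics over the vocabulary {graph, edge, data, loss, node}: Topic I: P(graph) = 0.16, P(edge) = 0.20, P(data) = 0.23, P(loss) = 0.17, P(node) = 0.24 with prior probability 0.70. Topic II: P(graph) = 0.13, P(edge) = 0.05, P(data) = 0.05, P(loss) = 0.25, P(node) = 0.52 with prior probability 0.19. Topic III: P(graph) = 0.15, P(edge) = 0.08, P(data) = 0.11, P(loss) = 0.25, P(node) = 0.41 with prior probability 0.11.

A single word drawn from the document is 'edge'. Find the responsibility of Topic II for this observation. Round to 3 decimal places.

0.060

Posterior ∝ prior × likelihood, so P(k | x) ∝ π_k f_k(x); normalise over all components.
Categorical probabilities:
  L_I = P(edge | comp) = 0.20
  L_II = P(edge | comp) = 0.05
  L_III = P(edge | comp) = 0.08
Multiply by the mixture weights:
  π_I·L_I = 0.70 × 0.2 = 0.14
  π_II·L_II = 0.19 × 0.05 = 0.0095
  π_III·L_III = 0.11 × 0.08 = 0.0088
Marginal: 0.14 + 0.0095 + 0.0088 = 0.1583
Responsibility of Topic II: 0.0095 / 0.1583 ≈ 0.060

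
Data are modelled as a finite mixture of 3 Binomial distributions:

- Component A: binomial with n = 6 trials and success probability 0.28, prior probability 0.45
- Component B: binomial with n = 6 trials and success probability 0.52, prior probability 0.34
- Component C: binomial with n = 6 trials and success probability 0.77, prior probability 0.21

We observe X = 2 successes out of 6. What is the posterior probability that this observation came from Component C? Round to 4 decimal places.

The responsibility of component k is π_k f_k(x) divided by Σ_j π_j f_j(x).
Binomial probabilities:
  p_A = 0.316037
  p_B = 0.215309
  p_C = 0.0248877
Prior × likelihood for each component:
  π_A·p_A = 0.45 × 0.316037 = 0.142216
  π_B·p_B = 0.34 × 0.215309 = 0.0732052
  π_C·p_C = 0.21 × 0.0248877 = 0.00522641
Denominator: 0.142216 + 0.0732052 + 0.00522641 = 0.220648
So the posterior for Component C is 0.00522641 / 0.220648 ≈ 0.0237.

0.0237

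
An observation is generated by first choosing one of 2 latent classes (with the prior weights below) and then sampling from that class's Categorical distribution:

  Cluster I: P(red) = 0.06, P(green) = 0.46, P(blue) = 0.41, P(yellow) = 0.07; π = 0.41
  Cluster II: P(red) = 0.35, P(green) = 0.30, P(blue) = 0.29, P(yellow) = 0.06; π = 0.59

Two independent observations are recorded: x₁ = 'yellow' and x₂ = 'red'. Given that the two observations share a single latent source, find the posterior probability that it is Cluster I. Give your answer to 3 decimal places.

P(component k | x) = P(Z=k)·f_k(x) / marginal(x), where marginal(x) = Σ_j P(Z=j)·f_j(x).
Since both observations come from the same component, the likelihood for component k is f_k(x₁)·f_k(x₂).
  p_I = [0.07] × [0.06] = 0.0042
  p_II = [0.06] × [0.35] = 0.021
Unnormalised posteriors:
  P(Z=I)·p_I = 0.41 × 0.0042 = 0.001722
  P(Z=II)·p_II = 0.59 × 0.021 = 0.01239
Normaliser: 0.001722 + 0.01239 = 0.014112
So the posterior for Cluster I is 0.001722 / 0.014112 ≈ 0.122.

0.122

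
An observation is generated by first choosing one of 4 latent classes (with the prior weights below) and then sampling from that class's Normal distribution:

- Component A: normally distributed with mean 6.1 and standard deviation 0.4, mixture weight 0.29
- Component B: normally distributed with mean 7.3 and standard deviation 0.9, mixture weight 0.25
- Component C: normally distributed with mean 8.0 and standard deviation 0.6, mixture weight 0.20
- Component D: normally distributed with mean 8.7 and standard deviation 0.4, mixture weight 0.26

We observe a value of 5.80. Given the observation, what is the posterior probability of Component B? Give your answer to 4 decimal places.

0.1123

Posterior ∝ prior × likelihood, so P(k | x) ∝ P(Z=k) f_k(x); normalise over all components.
Evaluate each component's likelihood at the observed value:
  f_A = 0.752844
  f_B = 0.11053
  f_C = 0.000800451
  f_D = 3.84634e-12
Unnormalised posteriors:
  P(Z=A)·f_A = 0.29 × 0.752844 = 0.218325
  P(Z=B)·f_B = 0.25 × 0.11053 = 0.0276325
  P(Z=C)·f_C = 0.20 × 0.000800451 = 0.00016009
  P(Z=D)·f_D = 0.26 × 3.84634e-12 = 1.00005e-12
Evidence: 0.218325 + 0.0276325 + 0.00016009 + 1.00005e-12 = 0.246117
So the posterior for Component B is 0.0276325 / 0.246117 ≈ 0.1123.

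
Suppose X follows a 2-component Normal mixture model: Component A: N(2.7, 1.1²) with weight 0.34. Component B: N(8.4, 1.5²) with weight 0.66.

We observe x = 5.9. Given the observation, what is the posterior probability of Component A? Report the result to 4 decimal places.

P(component k | x) = w_k·f_k(x) / marginal(x), where marginal(x) = Σ_j w_j·f_j(x).
Evaluate each component's likelihood at the observed value:
  f_A = (1/(1.1·√(2π)))·exp(−(5.9−2.7)²/(2·1.1²)) = 0.362675·exp(-4.23140) = 0.00527038
  f_B = (1/(1.5·√(2π)))·exp(−(5.9−8.4)²/(2·1.5²)) = 0.265962·exp(-1.38889) = 0.0663181
Unnormalised posteriors:
  w_A·f_A = 0.34 × 0.00527038 = 0.00179193
  w_B·f_B = 0.66 × 0.0663181 = 0.0437699
Evidence: 0.00179193 + 0.0437699 = 0.0455619
Responsibility of Component A: 0.00179193 / 0.0455619 ≈ 0.0393

0.0393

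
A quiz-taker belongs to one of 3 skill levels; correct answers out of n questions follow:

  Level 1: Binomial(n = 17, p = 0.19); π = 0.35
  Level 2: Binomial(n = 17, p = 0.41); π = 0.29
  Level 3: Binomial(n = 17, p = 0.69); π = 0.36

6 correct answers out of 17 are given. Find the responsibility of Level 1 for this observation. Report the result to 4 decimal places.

Apply Bayes' rule: the posterior for each component is proportional to its prior times its likelihood at x.
Binomial probabilities:
  f_1 = C(17,6)·0.19^6·0.81^11 = 12376·4.70459e-05·0.0984771 = 0.0573373
  f_2 = C(17,6)·0.41^6·0.59^11 = 12376·0.0047501·0.00301559 = 0.177278
  f_3 = C(17,6)·0.69^6·0.31^11 = 12376·0.107918·2.54085e-06 = 0.00339354
Unnormalised posteriors:
  π_1·f_1 = 0.35 × 0.0573373 = 0.020068
  π_2·f_2 = 0.29 × 0.177278 = 0.0514107
  π_3·f_3 = 0.36 × 0.00339354 = 0.00122168
Marginal: 0.020068 + 0.0514107 + 0.00122168 = 0.0727004
So the posterior for Level 1 is 0.020068 / 0.0727004 ≈ 0.2760.

0.2760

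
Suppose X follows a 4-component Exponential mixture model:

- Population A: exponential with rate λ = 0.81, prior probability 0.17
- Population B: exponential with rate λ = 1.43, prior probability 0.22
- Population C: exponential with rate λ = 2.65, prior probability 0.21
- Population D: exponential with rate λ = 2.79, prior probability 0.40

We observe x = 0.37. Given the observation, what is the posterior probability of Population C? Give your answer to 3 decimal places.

0.234

By Bayes' theorem, P(k | x) = π_k f_k(x) / Σ_j π_j f_j(x).
Component likelihoods at x = 0.37:
  L_A = 0.81·e^(−0.81·0.37) = 0.81·e^(−0.2997) = 0.600243
  L_B = 1.43·e^(−1.43·0.37) = 1.43·e^(−0.5291) = 0.842463
  L_C = 2.65·e^(−2.65·0.37) = 2.65·e^(−0.9805) = 0.994077
  L_D = 2.79·e^(−2.79·0.37) = 2.79·e^(−1.0323) = 0.993761
Weight by the priors:
  π_A·L_A = 0.17 × 0.600243 = 0.102041
  π_B·L_B = 0.22 × 0.842463 = 0.185342
  π_C·L_C = 0.21 × 0.994077 = 0.208756
  π_D·L_D = 0.40 × 0.993761 = 0.397504
Denominator: 0.102041 + 0.185342 + 0.208756 + 0.397504 = 0.893644
P(Population C | data) = 0.208756 / 0.893644 ≈ 0.234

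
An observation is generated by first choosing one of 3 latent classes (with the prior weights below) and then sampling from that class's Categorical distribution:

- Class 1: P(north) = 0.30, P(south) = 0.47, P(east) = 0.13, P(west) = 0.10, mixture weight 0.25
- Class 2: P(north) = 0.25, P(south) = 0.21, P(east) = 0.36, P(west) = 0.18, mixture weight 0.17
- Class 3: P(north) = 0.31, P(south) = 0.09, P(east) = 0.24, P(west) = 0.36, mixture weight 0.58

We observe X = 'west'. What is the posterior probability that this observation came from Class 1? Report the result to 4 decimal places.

0.0946

Apply Bayes' rule: the posterior for each component is proportional to its prior times its likelihood at x.
Categorical probabilities:
  p_1 = 0.1
  p_2 = 0.18
  p_3 = 0.36
Prior × likelihood for each component:
  w_1·p_1 = 0.25 × 0.1 = 0.025
  w_2·p_2 = 0.17 × 0.18 = 0.0306
  w_3·p_3 = 0.58 × 0.36 = 0.2088
Marginal: 0.025 + 0.0306 + 0.2088 = 0.2644
Responsibility of Class 1: 0.025 / 0.2644 ≈ 0.0946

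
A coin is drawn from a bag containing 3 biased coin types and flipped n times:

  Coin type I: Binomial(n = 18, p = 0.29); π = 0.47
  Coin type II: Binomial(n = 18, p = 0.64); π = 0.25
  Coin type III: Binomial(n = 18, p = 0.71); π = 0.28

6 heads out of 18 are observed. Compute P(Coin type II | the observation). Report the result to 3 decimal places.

By Bayes' theorem, P(k | x) = π_k f_k(x) / Σ_j π_j f_j(x).
Evaluate each component's likelihood at the observed value:
  f_I = C(18,6)·0.29^6·0.71^12 = 18564·0.000594823·0.0164097 = 0.181201
  f_II = C(18,6)·0.64^6·0.36^12 = 18564·0.0687195·4.73838e-06 = 0.00604479
  f_III = C(18,6)·0.71^6·0.29^12 = 18564·0.1281·3.53815e-07 = 0.000841391
Unnormalised posteriors:
  π_I·f_I = 0.47 × 0.181201 = 0.0851643
  π_II·f_II = 0.25 × 0.00604479 = 0.0015112
  π_III·f_III = 0.28 × 0.000841391 = 0.000235589
Normaliser: 0.0851643 + 0.0015112 + 0.000235589 = 0.0869111
P(Coin type II | 6 heads out of 18) ≈ 0.017

0.017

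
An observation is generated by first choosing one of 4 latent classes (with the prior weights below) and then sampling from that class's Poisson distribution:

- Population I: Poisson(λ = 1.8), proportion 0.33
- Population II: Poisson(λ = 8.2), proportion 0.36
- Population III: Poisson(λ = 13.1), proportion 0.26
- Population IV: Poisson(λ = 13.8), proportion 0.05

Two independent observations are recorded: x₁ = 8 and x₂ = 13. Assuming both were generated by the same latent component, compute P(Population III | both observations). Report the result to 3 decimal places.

0.404

By Bayes' theorem, P(k | x) = w_k f_k(x) / Σ_j w_j f_j(x).
Since both observations come from the same component, the likelihood for component k is f_k(x₁)·f_k(x₂).
  L_I = [e^(−1.8)·1.8^8/8! = 0.000451783] × [5.52754e-08] = 2.49725e-11
  L_II = [e^(−8.2)·8.2^8/8! = 0.139244] × [0.033426] = 0.00465437
  L_III = [e^(−13.1)·13.1^8/8! = 0.0439939] × [0.109898] = 0.00483483
  L_IV = [e^(−13.8)·13.8^8/8! = 0.0331321] × [0.10737] = 0.0035574
Multiply by the mixture weights:
  w_I·L_I = 0.33 × 2.49725e-11 = 8.24092e-12
  w_II·L_II = 0.36 × 0.00465437 = 0.00167557
  w_III·L_III = 0.26 × 0.00483483 = 0.00125706
  w_IV·L_IV = 0.05 × 0.0035574 = 0.00017787
Denominator: 8.24092e-12 + 0.00167557 + 0.00125706 + 0.00017787 = 0.0031105
P(Population III | x₁, x₂) = 0.00125706 / 0.0031105 ≈ 0.404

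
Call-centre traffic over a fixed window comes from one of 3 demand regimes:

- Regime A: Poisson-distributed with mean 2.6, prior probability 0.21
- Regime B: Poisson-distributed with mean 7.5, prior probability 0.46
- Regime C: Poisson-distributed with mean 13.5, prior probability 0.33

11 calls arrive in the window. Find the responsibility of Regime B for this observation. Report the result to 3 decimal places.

The responsibility of component k is π_k f_k(x) divided by Σ_j π_j f_j(x).
Poisson probabilities:
  f_A = e^(−2.6)·2.6^11/11! = 6.82945e-05
  f_B = e^(−7.5)·7.5^11/11! = 0.0585207
  f_C = e^(−13.5)·13.5^11/11! = 0.0932267
Prior × likelihood for each component:
  π_A·f_A = 0.21 × 6.82945e-05 = 1.43418e-05
  π_B·f_B = 0.46 × 0.0585207 = 0.0269195
  π_C·f_C = 0.33 × 0.0932267 = 0.0307648
Normaliser: 1.43418e-05 + 0.0269195 + 0.0307648 = 0.0576987
So the posterior for Regime B is 0.0269195 / 0.0576987 ≈ 0.467.

0.467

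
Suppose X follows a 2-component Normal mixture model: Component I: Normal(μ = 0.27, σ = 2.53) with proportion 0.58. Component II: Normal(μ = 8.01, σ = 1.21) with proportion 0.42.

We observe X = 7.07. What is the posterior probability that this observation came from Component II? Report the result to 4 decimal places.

The responsibility of component k is P(Z=k) f_k(x) divided by Σ_j P(Z=j) f_j(x).
Normal densities:
  f_I = 0.00425717
  f_II = 0.243823
Unnormalised posteriors:
  P(Z=I)·f_I = 0.58 × 0.00425717 = 0.00246916
  P(Z=II)·f_II = 0.42 × 0.243823 = 0.102406
Evidence: 0.00246916 + 0.102406 = 0.104875
P(Component II | 7.07) ≈ 0.9765

0.9765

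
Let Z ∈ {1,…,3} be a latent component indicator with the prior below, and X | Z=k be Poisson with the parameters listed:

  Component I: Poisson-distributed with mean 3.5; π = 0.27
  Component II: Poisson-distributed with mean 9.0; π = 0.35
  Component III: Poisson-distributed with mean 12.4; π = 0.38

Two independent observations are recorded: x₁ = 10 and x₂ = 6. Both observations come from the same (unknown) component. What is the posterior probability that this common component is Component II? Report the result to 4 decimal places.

By Bayes' theorem, P(k | x) = P(Z=k) f_k(x) / Σ_j P(Z=j) f_j(x).
Since both observations come from the same component, the likelihood for component k is f_k(x₁)·f_k(x₂).
  f_I = [e^(−3.5)·3.5^10/10! = 0.00229555] × [0.0770983] = 0.000176983
  f_II = [e^(−9.0)·9.0^10/10! = 0.11858] × [0.0910903] = 0.0108015
  f_III = [e^(−12.4)·12.4^10/10! = 0.0975444] × [0.0207944] = 0.00202838
Multiply by the mixture weights:
  P(Z=I)·f_I = 0.27 × 0.000176983 = 4.77854e-05
  P(Z=II)·f_II = 0.35 × 0.0108015 = 0.00378052
  P(Z=III)·f_III = 0.38 × 0.00202838 = 0.000770783
Evidence: 4.77854e-05 + 0.00378052 + 0.000770783 = 0.00459909
Responsibility of Component II: 0.00378052 / 0.00459909 ≈ 0.8220

0.8220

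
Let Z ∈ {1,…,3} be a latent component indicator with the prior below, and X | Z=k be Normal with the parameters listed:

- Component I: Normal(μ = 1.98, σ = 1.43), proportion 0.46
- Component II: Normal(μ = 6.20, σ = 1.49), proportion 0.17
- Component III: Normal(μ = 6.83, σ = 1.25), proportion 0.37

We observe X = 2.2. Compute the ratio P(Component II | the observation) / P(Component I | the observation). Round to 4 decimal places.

0.0098

Only the two components matter; the odds are (π_i f_i(x)) / (π_j f_j(x)).
Normal densities:
  L_I = (1/(1.43·√(2π)))·exp(−(2.2−1.98)²/(2·1.43²)) = 0.278981·exp(-0.01183) = 0.275699
  L_II = (1/(1.49·√(2π)))·exp(−(2.2−6.20)²/(2·1.49²)) = 0.267746·exp(-3.60344) = 0.0072907
  L_III = (1/(1.25·√(2π)))·exp(−(2.2−6.83)²/(2·1.25²)) = 0.319154·exp(-6.85981) = 0.000334829
Odds = (0.17/0.46) × (0.0072907/0.275699) = 0.369565 × 0.0264445 ≈ 0.0098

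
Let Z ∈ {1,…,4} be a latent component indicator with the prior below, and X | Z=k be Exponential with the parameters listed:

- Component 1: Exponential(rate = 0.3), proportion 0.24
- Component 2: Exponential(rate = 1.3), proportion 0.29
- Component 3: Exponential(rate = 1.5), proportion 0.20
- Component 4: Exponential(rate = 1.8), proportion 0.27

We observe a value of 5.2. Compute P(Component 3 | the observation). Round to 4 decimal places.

0.0078

The responsibility of component k is w_k f_k(x) divided by Σ_j w_j f_j(x).
Evaluate each component's likelihood at the observed value:
  L_1 = 0.3·e^(−0.3·5.2) = 0.3·e^(−1.5600) = 0.0630408
  L_2 = 1.3·e^(−1.3·5.2) = 1.3·e^(−6.7600) = 0.001507
  L_3 = 1.5·e^(−1.5·5.2) = 1.5·e^(−7.8000) = 0.000614602
  L_4 = 1.8·e^(−1.8·5.2) = 1.8·e^(−9.3600) = 0.00015498
Weight by the priors:
  w_1·L_1 = 0.24 × 0.0630408 = 0.0151298
  w_2·L_2 = 0.29 × 0.001507 = 0.000437029
  w_3·L_3 = 0.20 × 0.000614602 = 0.00012292
  w_4·L_4 = 0.27 × 0.00015498 = 4.18446e-05
Normaliser: 0.0151298 + 0.000437029 + 0.00012292 + 4.18446e-05 = 0.0157316
P(Component 3 | data) = 0.00012292 / 0.0157316 ≈ 0.0078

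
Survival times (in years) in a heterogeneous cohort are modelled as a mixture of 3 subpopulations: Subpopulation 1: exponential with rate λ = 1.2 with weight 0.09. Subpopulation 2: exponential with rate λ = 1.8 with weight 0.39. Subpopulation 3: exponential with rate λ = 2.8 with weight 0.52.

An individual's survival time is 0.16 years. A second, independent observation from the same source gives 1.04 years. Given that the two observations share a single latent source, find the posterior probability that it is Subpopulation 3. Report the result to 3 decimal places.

Apply Bayes' rule: the posterior for each component is proportional to its prior times its likelihood at x.
Since both observations come from the same component, the likelihood for component k is f_k(x₁)·f_k(x₂).
  L_1 = [1.2·e^(−1.2·0.16) = 1.2·e^(−0.1920) = 0.990368] × [0.344494] = 0.341176
  L_2 = [1.8·e^(−1.8·0.16) = 1.8·e^(−0.2880) = 1.34957] × [0.276868] = 0.373653
  L_3 = [2.8·e^(−2.8·0.16) = 2.8·e^(−0.4480) = 1.78893] × [0.152227] = 0.272324
Multiply by the mixture weights:
  P(Z=1)·L_1 = 0.09 × 0.341176 = 0.0307058
  P(Z=2)·L_2 = 0.39 × 0.373653 = 0.145725
  P(Z=3)·L_3 = 0.52 × 0.272324 = 0.141609
Marginal: 0.0307058 + 0.145725 + 0.141609 = 0.318039
P(Subpopulation 3 | x) ≈ 0.445

0.445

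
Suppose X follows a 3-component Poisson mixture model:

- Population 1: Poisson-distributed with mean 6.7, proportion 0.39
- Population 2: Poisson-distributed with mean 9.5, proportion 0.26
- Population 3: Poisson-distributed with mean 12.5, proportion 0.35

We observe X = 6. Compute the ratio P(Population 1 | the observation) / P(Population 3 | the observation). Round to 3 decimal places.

Since P(k|x) ∝ π_k f_k(x), the posterior odds are π_i f_i(x) / (π_j f_j(x)).
Component likelihoods at x = 6:
  f_1 = e^(−6.7)·6.7^6/6! = 0.154648
  f_2 = e^(−9.5)·9.5^6/6! = 0.0764208
  f_3 = e^(−12.5)·12.5^6/6! = 0.0197445
0.0603126 / 0.00691058 ≈ 8.728

8.728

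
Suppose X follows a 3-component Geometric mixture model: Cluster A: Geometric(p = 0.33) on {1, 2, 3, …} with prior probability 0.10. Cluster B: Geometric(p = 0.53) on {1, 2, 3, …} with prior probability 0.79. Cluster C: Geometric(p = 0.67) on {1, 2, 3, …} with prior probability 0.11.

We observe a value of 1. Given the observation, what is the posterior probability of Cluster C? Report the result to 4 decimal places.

By Bayes' theorem, P(k | x) = π_k f_k(x) / Σ_j π_j f_j(x).
Geometric probabilities:
  L_A = 0.33
  L_B = 0.53
  L_C = 0.67
Unnormalised posteriors:
  π_A·L_A = 0.10 × 0.33 = 0.033
  π_B·L_B = 0.79 × 0.53 = 0.4187
  π_C·L_C = 0.11 × 0.67 = 0.0737
Denominator: 0.033 + 0.4187 + 0.0737 = 0.5254
Responsibility of Cluster C: 0.0737 / 0.5254 ≈ 0.1403

0.1403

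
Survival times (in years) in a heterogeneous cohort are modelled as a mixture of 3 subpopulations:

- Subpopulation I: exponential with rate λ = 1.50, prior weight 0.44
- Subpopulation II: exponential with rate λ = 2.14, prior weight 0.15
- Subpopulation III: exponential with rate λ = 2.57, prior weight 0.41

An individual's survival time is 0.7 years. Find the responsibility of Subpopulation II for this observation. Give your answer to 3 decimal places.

0.150

Apply Bayes' rule: the posterior for each component is proportional to its prior times its likelihood at x.
Component likelihoods at x = 0.7 years:
  f_I = 1.50·e^(−1.50·0.7) = 1.50·e^(−1.0500) = 0.524907
  f_II = 2.14·e^(−2.14·0.7) = 2.14·e^(−1.4980) = 0.478454
  f_III = 2.57·e^(−2.57·0.7) = 2.57·e^(−1.7990) = 0.425243
Multiply by the mixture weights:
  w_I·f_I = 0.44 × 0.524907 = 0.230959
  w_II·f_II = 0.15 × 0.478454 = 0.0717682
  w_III·f_III = 0.41 × 0.425243 = 0.17435
Normaliser: 0.230959 + 0.0717682 + 0.17435 = 0.477077
P(Subpopulation II | data) = 0.0717682 / 0.477077 ≈ 0.150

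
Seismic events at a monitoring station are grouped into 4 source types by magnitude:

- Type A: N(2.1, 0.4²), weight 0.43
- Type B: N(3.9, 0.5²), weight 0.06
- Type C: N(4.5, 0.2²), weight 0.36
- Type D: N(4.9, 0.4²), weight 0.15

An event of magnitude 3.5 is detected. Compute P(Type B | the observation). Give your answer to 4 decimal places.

0.9648

By Bayes' theorem, P(k | x) = w_k f_k(x) / Σ_j w_j f_j(x).
Evaluate each component's likelihood at the observed value:
  f_A = (1/(0.4·√(2π)))·exp(−(3.5−2.1)²/(2·0.4²)) = 0.997356·exp(-6.12500) = 0.00218171
  f_B = (1/(0.5·√(2π)))·exp(−(3.5−3.9)²/(2·0.5²)) = 0.797885·exp(-0.32000) = 0.579383
  f_C = (1/(0.2·√(2π)))·exp(−(3.5−4.5)²/(2·0.2²)) = 1.994711·exp(-12.50000) = 7.4336e-06
  f_D = (1/(0.4·√(2π)))·exp(−(3.5−4.9)²/(2·0.4²)) = 0.997356·exp(-6.12500) = 0.00218171
Prior × likelihood for each component:
  w_A·f_A = 0.43 × 0.00218171 = 0.000938134
  w_B·f_B = 0.06 × 0.579383 = 0.034763
  w_C·f_C = 0.36 × 7.4336e-06 = 2.6761e-06
  w_D·f_D = 0.15 × 0.00218171 = 0.000327256
Sum: 0.000938134 + 0.034763 + 2.6761e-06 + 0.000327256 = 0.0360311
P(Type B | the observation) ≈ 0.9648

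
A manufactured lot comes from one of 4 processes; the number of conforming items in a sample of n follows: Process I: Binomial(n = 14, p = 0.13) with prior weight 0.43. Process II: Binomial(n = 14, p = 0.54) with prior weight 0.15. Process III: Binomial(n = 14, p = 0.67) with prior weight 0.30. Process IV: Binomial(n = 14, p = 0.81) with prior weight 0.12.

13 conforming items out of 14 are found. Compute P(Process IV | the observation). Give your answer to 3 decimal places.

P(component k | x) = w_k·f_k(x) / marginal(x), where marginal(x) = Σ_j w_j·f_j(x).
Evaluate each component's likelihood at the observed value:
  p_I = C(14,13)·0.13^13·0.87^1 = 14·3.02875e-12·0.87 = 3.68902e-11
  p_II = C(14,13)·0.54^13·0.46^1 = 14·0.000331985·0.46 = 0.00213799
  p_III = C(14,13)·0.67^13·0.33^1 = 14·0.00548242·0.33 = 0.0253288
  p_IV = C(14,13)·0.81^13·0.19^1 = 14·0.0646108·0.19 = 0.171865
Unnormalised posteriors:
  w_I·p_I = 0.43 × 3.68902e-11 = 1.58628e-11
  w_II·p_II = 0.15 × 0.00213799 = 0.000320698
  w_III·p_III = 0.30 × 0.0253288 = 0.00759864
  w_IV·p_IV = 0.12 × 0.171865 = 0.0206238
Denominator: 1.58628e-11 + 0.000320698 + 0.00759864 + 0.0206238 = 0.0285431
Responsibility of Process IV: 0.0206238 / 0.0285431 ≈ 0.723

0.723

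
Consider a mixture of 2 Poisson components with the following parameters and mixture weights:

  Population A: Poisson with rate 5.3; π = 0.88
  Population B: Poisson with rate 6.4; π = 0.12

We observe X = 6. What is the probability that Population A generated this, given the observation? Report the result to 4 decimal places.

0.8766

Apply Bayes' rule: the posterior for each component is proportional to its prior times its likelihood at x.
Poisson probabilities:
  L_A = 0.15366
  L_B = 0.158585
Prior × likelihood for each component:
  P(Z=A)·L_A = 0.88 × 0.15366 = 0.135221
  P(Z=B)·L_B = 0.12 × 0.158585 = 0.0190302
Normaliser: 0.135221 + 0.0190302 = 0.154251
P(Population A | 6) = 0.135221 / 0.154251 ≈ 0.8766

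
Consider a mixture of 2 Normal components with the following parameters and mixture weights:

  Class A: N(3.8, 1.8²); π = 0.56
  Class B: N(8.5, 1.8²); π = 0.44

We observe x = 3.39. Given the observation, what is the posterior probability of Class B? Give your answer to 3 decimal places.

The responsibility of component k is π_k f_k(x) divided by Σ_j π_j f_j(x).
Evaluate each component's likelihood at the observed value:
  L_A = (1/(1.8·√(2π)))·exp(−(3.39−3.8)²/(2·1.8²)) = 0.221635·exp(-0.02594) = 0.215959
  L_B = (1/(1.8·√(2π)))·exp(−(3.39−8.5)²/(2·1.8²)) = 0.221635·exp(-4.02965) = 0.00394081
Multiply by the mixture weights:
  π_A·L_A = 0.56 × 0.215959 = 0.120937
  π_B·L_B = 0.44 × 0.00394081 = 0.00173395
Marginal: 0.120937 + 0.00173395 = 0.122671
P(Class B | x) ≈ 0.014

0.014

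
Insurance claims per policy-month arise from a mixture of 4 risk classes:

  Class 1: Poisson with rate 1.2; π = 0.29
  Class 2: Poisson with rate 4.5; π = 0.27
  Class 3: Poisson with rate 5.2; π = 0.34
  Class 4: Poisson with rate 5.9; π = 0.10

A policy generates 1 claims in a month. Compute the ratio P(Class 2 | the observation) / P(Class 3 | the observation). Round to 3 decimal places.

Since P(k|x) ∝ π_k f_k(x), the posterior odds are π_i f_i(x) / (π_j f_j(x)).
Poisson probabilities:
  f_1 = e^(−1.2)·1.2^1/1! = 0.361433
  f_2 = e^(−4.5)·4.5^1/1! = 0.0499905
  f_3 = e^(−5.2)·5.2^1/1! = 0.0286861
  f_4 = e^(−5.9)·5.9^1/1! = 0.0161627
0.0134974 / 0.00975329 ≈ 1.384

1.384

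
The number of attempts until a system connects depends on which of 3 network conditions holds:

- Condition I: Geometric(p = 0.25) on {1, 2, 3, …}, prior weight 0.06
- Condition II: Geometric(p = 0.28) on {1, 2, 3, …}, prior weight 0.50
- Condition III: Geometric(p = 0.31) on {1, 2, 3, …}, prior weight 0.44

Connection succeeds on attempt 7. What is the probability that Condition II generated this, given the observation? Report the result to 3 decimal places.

0.529

P(component k | x) = P(Z=k)·f_k(x) / marginal(x), where marginal(x) = Σ_j P(Z=j)·f_j(x).
Component likelihoods at x = 7:
  L_I = 0.0444946
  L_II = 0.0390079
  L_III = 0.0334546
Multiply by the mixture weights:
  P(Z=I)·L_I = 0.06 × 0.0444946 = 0.00266968
  P(Z=II)·L_II = 0.50 × 0.0390079 = 0.019504
  P(Z=III)·L_III = 0.44 × 0.0334546 = 0.01472
Evidence: 0.00266968 + 0.019504 + 0.01472 = 0.0368937
Responsibility of Condition II: 0.019504 / 0.0368937 ≈ 0.529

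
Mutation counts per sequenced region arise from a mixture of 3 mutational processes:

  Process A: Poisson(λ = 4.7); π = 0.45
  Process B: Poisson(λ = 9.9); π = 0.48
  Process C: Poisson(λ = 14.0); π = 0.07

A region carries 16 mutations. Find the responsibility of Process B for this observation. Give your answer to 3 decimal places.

Apply Bayes' rule: the posterior for each component is proportional to its prior times its likelihood at x.
Component likelihoods at x = 16 mutations:
  p_A = 2.46469e-05
  p_B = 0.0204187
  p_C = 0.0865578
Unnormalised posteriors:
  P(Z=A)·p_A = 0.45 × 2.46469e-05 = 1.10911e-05
  P(Z=B)·p_B = 0.48 × 0.0204187 = 0.00980098
  P(Z=C)·p_C = 0.07 × 0.0865578 = 0.00605905
Normaliser: 1.10911e-05 + 0.00980098 + 0.00605905 = 0.0158711
Responsibility of Process B: 0.00980098 / 0.0158711 ≈ 0.618

0.618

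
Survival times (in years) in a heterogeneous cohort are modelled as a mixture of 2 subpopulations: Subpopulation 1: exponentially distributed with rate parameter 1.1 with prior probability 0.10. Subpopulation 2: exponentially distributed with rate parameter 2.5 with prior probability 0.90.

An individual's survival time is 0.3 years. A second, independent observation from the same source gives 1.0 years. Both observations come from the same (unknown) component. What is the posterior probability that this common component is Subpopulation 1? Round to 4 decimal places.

0.1172

The responsibility of component k is P(Z=k) f_k(x) divided by Σ_j P(Z=j) f_j(x).
Since both observations come from the same component, the likelihood for component k is f_k(x₁)·f_k(x₂).
  f_1 = [0.790816] × [0.366158] = 0.289564
  f_2 = [1.18092] × [0.205212] = 0.242339
Weight by the priors:
  P(Z=1)·f_1 = 0.10 × 0.289564 = 0.0289564
  P(Z=2)·f_2 = 0.90 × 0.242339 = 0.218105
Normaliser: 0.0289564 + 0.218105 = 0.247061
So the posterior for Subpopulation 1 is 0.0289564 / 0.247061 ≈ 0.1172.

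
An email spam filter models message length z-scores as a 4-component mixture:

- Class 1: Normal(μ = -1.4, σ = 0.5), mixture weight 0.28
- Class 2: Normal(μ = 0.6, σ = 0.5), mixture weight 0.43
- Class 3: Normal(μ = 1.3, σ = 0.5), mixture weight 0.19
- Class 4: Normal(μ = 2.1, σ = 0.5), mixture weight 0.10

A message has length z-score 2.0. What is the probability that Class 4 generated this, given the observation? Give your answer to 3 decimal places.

0.551

Apply Bayes' rule: the posterior for each component is proportional to its prior times its likelihood at x.
Evaluate each component's likelihood at the observed value:
  f_1 = 7.26192e-11
  f_2 = 0.0158309
  f_3 = 0.299455
  f_4 = 0.782085
Prior × likelihood for each component:
  P(Z=1)·f_1 = 0.28 × 7.26192e-11 = 2.03334e-11
  P(Z=2)·f_2 = 0.43 × 0.0158309 = 0.00680729
  P(Z=3)·f_3 = 0.19 × 0.299455 = 0.0568964
  P(Z=4)·f_4 = 0.10 × 0.782085 = 0.0782085
Marginal: 2.03334e-11 + 0.00680729 + 0.0568964 + 0.0782085 = 0.141912
So the posterior for Class 4 is 0.0782085 / 0.141912 ≈ 0.551.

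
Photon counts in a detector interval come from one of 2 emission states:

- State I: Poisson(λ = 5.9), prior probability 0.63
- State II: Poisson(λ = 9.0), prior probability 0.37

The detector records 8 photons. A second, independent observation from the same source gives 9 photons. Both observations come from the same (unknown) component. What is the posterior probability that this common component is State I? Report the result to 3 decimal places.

0.390

Apply Bayes' rule: the posterior for each component is proportional to its prior times its likelihood at x.
Since both observations come from the same component, the likelihood for component k is f_k(x₁)·f_k(x₂).
  f_I = [0.0997604] × [0.0653985] = 0.00652418
  f_II = [0.131756] × [0.131756] = 0.0173595
Unnormalised posteriors:
  P(Z=I)·f_I = 0.63 × 0.00652418 = 0.00411023
  P(Z=II)·f_II = 0.37 × 0.0173595 = 0.00642303
Marginal: 0.00411023 + 0.00642303 = 0.0105333
P(State I | data) ≈ 0.390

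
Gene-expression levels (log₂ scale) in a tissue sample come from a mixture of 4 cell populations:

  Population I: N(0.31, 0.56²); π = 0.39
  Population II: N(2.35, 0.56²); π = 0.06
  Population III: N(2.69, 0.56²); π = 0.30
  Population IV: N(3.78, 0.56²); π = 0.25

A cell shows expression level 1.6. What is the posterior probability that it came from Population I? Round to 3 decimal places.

P(component k | x) = π_k·f_k(x) / marginal(x), where marginal(x) = Σ_j π_j·f_j(x).
Evaluate each component's likelihood at the observed value:
  p_I = 0.0501699
  p_II = 0.290555
  p_III = 0.107162
  p_IV = 0.000364754
Unnormalised posteriors:
  π_I·p_I = 0.39 × 0.0501699 = 0.0195662
  π_II·p_II = 0.06 × 0.290555 = 0.0174333
  π_III·p_III = 0.30 × 0.107162 = 0.0321486
  π_IV·p_IV = 0.25 × 0.000364754 = 9.11884e-05
Sum: 0.0195662 + 0.0174333 + 0.0321486 + 9.11884e-05 = 0.0692394
P(Population I | x) ≈ 0.283

0.283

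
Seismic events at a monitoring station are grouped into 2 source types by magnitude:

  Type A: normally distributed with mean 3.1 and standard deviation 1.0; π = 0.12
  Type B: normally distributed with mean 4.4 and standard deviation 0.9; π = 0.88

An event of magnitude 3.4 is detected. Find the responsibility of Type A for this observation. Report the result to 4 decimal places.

By Bayes' theorem, P(k | x) = π_k f_k(x) / Σ_j π_j f_j(x).
Component likelihoods at x = 3.4:
  L_A = 0.381388
  L_B = 0.239103
Multiply by the mixture weights:
  π_A·L_A = 0.12 × 0.381388 = 0.0457665
  π_B·L_B = 0.88 × 0.239103 = 0.21041
Denominator: 0.0457665 + 0.21041 = 0.256177
So the posterior for Type A is 0.0457665 / 0.256177 ≈ 0.1787.

0.1787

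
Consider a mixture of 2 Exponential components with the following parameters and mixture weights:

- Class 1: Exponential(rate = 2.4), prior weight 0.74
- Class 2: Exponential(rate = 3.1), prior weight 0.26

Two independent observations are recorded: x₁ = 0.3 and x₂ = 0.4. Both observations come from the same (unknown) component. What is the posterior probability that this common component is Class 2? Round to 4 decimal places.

P(component k | x) = π_k·f_k(x) / marginal(x), where marginal(x) = Σ_j π_j·f_j(x).
Since both observations come from the same component, the likelihood for component k is f_k(x₁)·f_k(x₂).
  f_1 = [2.4·e^(−2.4·0.3) = 2.4·e^(−0.7200) = 1.16821] × [0.918943] = 1.07351
  f_2 = [3.1·e^(−3.1·0.3) = 3.1·e^(−0.9300) = 1.22312] × [0.897091] = 1.09725
Unnormalised posteriors:
  π_1·f_1 = 0.74 × 1.07351 = 0.7944
  π_2·f_2 = 0.26 × 1.09725 = 0.285284
Marginal: 0.7944 + 0.285284 = 1.07968
Responsibility of Class 2: 0.285284 / 1.07968 ≈ 0.2642

0.2642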